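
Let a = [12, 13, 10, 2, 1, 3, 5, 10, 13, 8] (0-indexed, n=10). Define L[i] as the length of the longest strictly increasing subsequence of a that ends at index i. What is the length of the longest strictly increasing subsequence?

5

   i    0    1    2    3    4    5    6    7    8    9
a[i]   12   13   10    2    1    3    5   10   13    8
L[i]    1    2    1    1    1    2    3    4    5    4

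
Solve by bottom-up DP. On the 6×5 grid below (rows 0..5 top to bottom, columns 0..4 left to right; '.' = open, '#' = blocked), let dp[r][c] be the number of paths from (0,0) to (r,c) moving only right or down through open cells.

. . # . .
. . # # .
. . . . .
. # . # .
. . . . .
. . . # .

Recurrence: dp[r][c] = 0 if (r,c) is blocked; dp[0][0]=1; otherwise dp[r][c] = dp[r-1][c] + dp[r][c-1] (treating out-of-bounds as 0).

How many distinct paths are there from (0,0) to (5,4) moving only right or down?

r\c   0   1   2   3   4
  0   1   1   0   0   0
  1   1   2   0   0   0
  2   1   3   3   3   3
  3   1   0   3   0   3
  4   1   1   4   4   7
  5   1   2   6   0   7

7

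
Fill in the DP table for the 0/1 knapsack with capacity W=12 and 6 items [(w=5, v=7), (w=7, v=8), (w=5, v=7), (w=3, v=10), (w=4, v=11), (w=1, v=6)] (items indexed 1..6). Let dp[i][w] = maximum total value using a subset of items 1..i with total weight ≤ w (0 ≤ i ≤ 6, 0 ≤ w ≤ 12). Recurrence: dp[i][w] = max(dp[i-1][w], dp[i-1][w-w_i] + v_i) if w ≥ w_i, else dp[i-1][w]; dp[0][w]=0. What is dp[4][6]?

10

i\w   0   1   2   3   4   5   6   7   8   9  10  11  12
  0   0   0   0   0   0   0   0   0   0   0   0   0   0
  1   0   0   0   0   0   7   7   7   7   7   7   7   7
  2   0   0   0   0   0   7   7   8   8   8   8   8  15
  3   0   0   0   0   0   7   7   8   8   8  14  14  15
  4   0   0   0  10  10  10  10  10  17  17  18  18  18
  5   0   0   0  10  11  11  11  21  21  21  21  21  28
  6   0   6   6  10  16  17  17  21  27  27  27  27  28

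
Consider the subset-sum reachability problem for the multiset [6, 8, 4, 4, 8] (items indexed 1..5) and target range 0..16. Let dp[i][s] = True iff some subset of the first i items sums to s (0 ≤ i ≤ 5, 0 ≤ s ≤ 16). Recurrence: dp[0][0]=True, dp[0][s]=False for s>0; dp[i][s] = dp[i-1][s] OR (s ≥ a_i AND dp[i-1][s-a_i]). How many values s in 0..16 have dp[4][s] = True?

8

i\s   0   1   2   3   4   5   6   7   8   9  10  11  12  13  14  15  16
  0   T   F   F   F   F   F   F   F   F   F   F   F   F   F   F   F   F
  1   T   F   F   F   F   F   T   F   F   F   F   F   F   F   F   F   F
  2   T   F   F   F   F   F   T   F   T   F   F   F   F   F   T   F   F
  3   T   F   F   F   T   F   T   F   T   F   T   F   T   F   T   F   F
  4   T   F   F   F   T   F   T   F   T   F   T   F   T   F   T   F   T
  5   T   F   F   F   T   F   T   F   T   F   T   F   T   F   T   F   T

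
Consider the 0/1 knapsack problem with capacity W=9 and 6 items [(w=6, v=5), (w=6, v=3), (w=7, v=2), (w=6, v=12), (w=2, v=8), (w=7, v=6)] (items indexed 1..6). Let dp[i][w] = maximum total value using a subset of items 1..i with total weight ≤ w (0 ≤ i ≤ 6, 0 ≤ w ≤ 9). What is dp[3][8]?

5

i\w   0   1   2   3   4   5   6   7   8   9
  0   0   0   0   0   0   0   0   0   0   0
  1   0   0   0   0   0   0   5   5   5   5
  2   0   0   0   0   0   0   5   5   5   5
  3   0   0   0   0   0   0   5   5   5   5
  4   0   0   0   0   0   0  12  12  12  12
  5   0   0   8   8   8   8  12  12  20  20
  6   0   0   8   8   8   8  12  12  20  20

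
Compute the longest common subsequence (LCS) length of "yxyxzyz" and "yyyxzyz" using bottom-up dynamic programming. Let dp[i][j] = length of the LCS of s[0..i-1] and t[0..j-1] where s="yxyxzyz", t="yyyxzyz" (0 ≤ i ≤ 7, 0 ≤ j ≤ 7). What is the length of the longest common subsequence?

   ''  y  y  y  x  z  y  z
''  0  0  0  0  0  0  0  0
 y  0  1  1  1  1  1  1  1
 x  0  1  1  1  2  2  2  2
 y  0  1  2  2  2  2  3  3
 x  0  1  2  2  3  3  3  3
 z  0  1  2  2  3  4  4  4
 y  0  1  2  3  3  4  5  5
 z  0  1  2  3  3  4  5  6

6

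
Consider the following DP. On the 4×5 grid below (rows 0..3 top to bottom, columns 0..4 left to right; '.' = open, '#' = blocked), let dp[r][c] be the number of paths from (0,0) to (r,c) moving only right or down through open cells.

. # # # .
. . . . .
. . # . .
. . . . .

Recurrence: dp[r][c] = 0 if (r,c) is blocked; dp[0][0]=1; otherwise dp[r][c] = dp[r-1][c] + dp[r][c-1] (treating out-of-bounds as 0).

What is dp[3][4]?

r\c   0   1   2   3   4
  0   1   0   0   0   0
  1   1   1   1   1   1
  2   1   2   0   1   2
  3   1   3   3   4   6

6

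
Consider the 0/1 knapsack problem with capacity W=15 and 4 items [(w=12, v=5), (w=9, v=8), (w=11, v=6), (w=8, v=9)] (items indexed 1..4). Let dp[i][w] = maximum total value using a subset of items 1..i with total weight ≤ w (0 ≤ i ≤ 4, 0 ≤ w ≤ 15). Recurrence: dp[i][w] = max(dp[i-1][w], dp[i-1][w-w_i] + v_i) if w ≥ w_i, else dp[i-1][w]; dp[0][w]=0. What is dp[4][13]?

i\w   0   1   2   3   4   5   6   7   8   9  10  11  12  13  14  15
  0   0   0   0   0   0   0   0   0   0   0   0   0   0   0   0   0
  1   0   0   0   0   0   0   0   0   0   0   0   0   5   5   5   5
  2   0   0   0   0   0   0   0   0   0   8   8   8   8   8   8   8
  3   0   0   0   0   0   0   0   0   0   8   8   8   8   8   8   8
  4   0   0   0   0   0   0   0   0   9   9   9   9   9   9   9   9

9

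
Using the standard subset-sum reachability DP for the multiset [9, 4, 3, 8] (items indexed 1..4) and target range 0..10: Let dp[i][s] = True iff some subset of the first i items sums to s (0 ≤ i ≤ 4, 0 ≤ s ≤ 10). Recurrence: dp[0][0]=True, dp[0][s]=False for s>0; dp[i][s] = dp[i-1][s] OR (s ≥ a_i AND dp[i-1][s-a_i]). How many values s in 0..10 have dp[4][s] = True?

i\s   0   1   2   3   4   5   6   7   8   9  10
  0   T   F   F   F   F   F   F   F   F   F   F
  1   T   F   F   F   F   F   F   F   F   T   F
  2   T   F   F   F   T   F   F   F   F   T   F
  3   T   F   F   T   T   F   F   T   F   T   F
  4   T   F   F   T   T   F   F   T   T   T   F

6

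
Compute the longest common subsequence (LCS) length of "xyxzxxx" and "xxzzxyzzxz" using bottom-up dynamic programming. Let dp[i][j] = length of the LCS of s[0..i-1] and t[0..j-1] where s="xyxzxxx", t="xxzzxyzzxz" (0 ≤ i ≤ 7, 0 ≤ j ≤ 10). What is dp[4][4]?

   ''  x  x  z  z  x  y  z  z  x  z
''  0  0  0  0  0  0  0  0  0  0  0
 x  0  1  1  1  1  1  1  1  1  1  1
 y  0  1  1  1  1  1  2  2  2  2  2
 x  0  1  2  2  2  2  2  2  2  3  3
 z  0  1  2  3  3  3  3  3  3  3  4
 x  0  1  2  3  3  4  4  4  4  4  4
 x  0  1  2  3  3  4  4  4  4  5  5
 x  0  1  2  3  3  4  4  4  4  5  5

3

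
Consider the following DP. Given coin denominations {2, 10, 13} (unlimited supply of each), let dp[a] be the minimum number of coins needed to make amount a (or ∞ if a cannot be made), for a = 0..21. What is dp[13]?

1

 a  0  1  2  3  4  5  6  7  8  9 10 11 12 13 14 15 16 17 18 19 20 21
dp  0  -  1  -  2  -  3  -  4  -  1  -  2  1  3  2  4  3  5  4  2  5
(- denotes ∞ / unreachable)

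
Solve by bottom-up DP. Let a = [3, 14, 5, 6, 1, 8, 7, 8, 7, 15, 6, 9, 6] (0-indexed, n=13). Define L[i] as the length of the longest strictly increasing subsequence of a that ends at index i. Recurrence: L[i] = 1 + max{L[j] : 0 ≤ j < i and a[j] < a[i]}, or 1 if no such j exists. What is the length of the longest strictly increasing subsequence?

6

   i    0    1    2    3    4    5    6    7    8    9   10   11   12
a[i]    3   14    5    6    1    8    7    8    7   15    6    9    6
L[i]    1    2    2    3    1    4    4    5    4    6    3    6    3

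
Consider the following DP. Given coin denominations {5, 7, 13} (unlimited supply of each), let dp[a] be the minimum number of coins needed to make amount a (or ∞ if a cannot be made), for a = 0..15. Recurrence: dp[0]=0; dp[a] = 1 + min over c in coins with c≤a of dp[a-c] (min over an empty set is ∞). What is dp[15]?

3

 a  0  1  2  3  4  5  6  7  8  9 10 11 12 13 14 15
dp  0  -  -  -  -  1  -  1  -  -  2  -  2  1  2  3
(- denotes ∞ / unreachable)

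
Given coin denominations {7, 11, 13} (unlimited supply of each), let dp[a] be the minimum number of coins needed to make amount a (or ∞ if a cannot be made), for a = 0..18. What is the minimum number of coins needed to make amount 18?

 a  0  1  2  3  4  5  6  7  8  9 10 11 12 13 14 15 16 17 18
dp  0  -  -  -  -  -  -  1  -  -  -  1  -  1  2  -  -  -  2
(- denotes ∞ / unreachable)

2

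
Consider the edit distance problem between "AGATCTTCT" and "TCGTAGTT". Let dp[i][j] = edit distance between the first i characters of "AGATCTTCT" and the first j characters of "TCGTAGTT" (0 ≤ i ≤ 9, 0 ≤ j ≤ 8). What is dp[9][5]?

6

   ''  T  C  G  T  A  G  T  T
''  0  1  2  3  4  5  6  7  8
 A  1  1  2  3  4  4  5  6  7
 G  2  2  2  2  3  4  4  5  6
 A  3  3  3  3  3  3  4  5  6
 T  4  3  4  4  3  4  4  4  5
 C  5  4  3  4  4  4  5  5  5
 T  6  5  4  4  4  5  5  5  5
 T  7  6  5  5  4  5  6  5  5
 C  8  7  6  6  5  5  6  6  6
 T  9  8  7  7  6  6  6  6  6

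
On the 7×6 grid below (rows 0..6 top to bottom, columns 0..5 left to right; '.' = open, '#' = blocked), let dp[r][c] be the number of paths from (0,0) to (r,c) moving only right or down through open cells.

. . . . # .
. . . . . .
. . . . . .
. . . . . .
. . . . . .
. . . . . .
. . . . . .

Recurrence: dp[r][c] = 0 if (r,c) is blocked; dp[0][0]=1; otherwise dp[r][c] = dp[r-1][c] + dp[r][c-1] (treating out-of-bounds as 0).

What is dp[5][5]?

r\c   0   1   2   3   4   5
  0   1   1   1   1   0   0
  1   1   2   3   4   4   4
  2   1   3   6  10  14  18
  3   1   4  10  20  34  52
  4   1   5  15  35  69 121
  5   1   6  21  56 125 246
  6   1   7  28  84 209 455

246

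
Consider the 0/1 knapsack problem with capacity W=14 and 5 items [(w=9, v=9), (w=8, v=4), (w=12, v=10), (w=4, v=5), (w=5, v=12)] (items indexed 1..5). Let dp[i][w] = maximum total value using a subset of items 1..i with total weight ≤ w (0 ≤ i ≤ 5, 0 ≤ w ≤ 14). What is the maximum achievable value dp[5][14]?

i\w   0   1   2   3   4   5   6   7   8   9  10  11  12  13  14
  0   0   0   0   0   0   0   0   0   0   0   0   0   0   0   0
  1   0   0   0   0   0   0   0   0   0   9   9   9   9   9   9
  2   0   0   0   0   0   0   0   0   4   9   9   9   9   9   9
  3   0   0   0   0   0   0   0   0   4   9   9   9  10  10  10
  4   0   0   0   0   5   5   5   5   5   9   9   9  10  14  14
  5   0   0   0   0   5  12  12  12  12  17  17  17  17  17  21

21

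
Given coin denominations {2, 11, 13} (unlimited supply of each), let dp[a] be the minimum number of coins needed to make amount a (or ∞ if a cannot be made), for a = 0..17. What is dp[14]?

 a  0  1  2  3  4  5  6  7  8  9 10 11 12 13 14 15 16 17
dp  0  -  1  -  2  -  3  -  4  -  5  1  6  1  7  2  8  3
(- denotes ∞ / unreachable)

7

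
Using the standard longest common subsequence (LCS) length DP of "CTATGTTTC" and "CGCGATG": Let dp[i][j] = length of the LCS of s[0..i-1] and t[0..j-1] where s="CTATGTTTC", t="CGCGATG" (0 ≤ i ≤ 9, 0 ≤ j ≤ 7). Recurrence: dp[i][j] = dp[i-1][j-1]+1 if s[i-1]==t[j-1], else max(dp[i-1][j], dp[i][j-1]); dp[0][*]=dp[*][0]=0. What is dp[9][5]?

3

   ''  C  G  C  G  A  T  G
''  0  0  0  0  0  0  0  0
 C  0  1  1  1  1  1  1  1
 T  0  1  1  1  1  1  2  2
 A  0  1  1  1  1  2  2  2
 T  0  1  1  1  1  2  3  3
 G  0  1  2  2  2  2  3  4
 T  0  1  2  2  2  2  3  4
 T  0  1  2  2  2  2  3  4
 T  0  1  2  2  2  2  3  4
 C  0  1  2  3  3  3  3  4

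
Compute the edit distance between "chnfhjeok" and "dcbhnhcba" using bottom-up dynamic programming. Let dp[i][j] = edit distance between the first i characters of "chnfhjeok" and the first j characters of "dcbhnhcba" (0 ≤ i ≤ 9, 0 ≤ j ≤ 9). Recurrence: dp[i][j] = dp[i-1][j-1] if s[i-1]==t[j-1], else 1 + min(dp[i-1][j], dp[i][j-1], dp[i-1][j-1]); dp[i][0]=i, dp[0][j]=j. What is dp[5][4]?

4

   ''  d  c  b  h  n  h  c  b  a
''  0  1  2  3  4  5  6  7  8  9
 c  1  1  1  2  3  4  5  6  7  8
 h  2  2  2  2  2  3  4  5  6  7
 n  3  3  3  3  3  2  3  4  5  6
 f  4  4  4  4  4  3  3  4  5  6
 h  5  5  5  5  4  4  3  4  5  6
 j  6  6  6  6  5  5  4  4  5  6
 e  7  7  7  7  6  6  5  5  5  6
 o  8  8  8  8  7  7  6  6  6  6
 k  9  9  9  9  8  8  7  7  7  7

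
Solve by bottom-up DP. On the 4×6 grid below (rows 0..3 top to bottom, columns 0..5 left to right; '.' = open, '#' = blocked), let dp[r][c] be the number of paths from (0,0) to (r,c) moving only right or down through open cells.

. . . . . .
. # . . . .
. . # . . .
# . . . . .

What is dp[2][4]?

r\c   0   1   2   3   4   5
  0   1   1   1   1   1   1
  1   1   0   1   2   3   4
  2   1   1   0   2   5   9
  3   0   1   1   3   8  17

5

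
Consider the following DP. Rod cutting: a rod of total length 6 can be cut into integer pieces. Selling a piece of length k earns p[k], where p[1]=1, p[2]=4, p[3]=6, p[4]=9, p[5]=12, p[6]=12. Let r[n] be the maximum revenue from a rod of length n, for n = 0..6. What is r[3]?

   n    0    1    2    3    4    5    6
r[n]    0    1    4    6    9   12   13

6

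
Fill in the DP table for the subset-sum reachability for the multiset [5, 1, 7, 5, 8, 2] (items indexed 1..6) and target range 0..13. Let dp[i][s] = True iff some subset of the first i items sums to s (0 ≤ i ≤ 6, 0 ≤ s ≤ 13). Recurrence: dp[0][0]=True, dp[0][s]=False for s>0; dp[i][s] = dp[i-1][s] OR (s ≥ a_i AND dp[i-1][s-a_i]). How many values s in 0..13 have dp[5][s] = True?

11

i\s   0   1   2   3   4   5   6   7   8   9  10  11  12  13
  0   T   F   F   F   F   F   F   F   F   F   F   F   F   F
  1   T   F   F   F   F   T   F   F   F   F   F   F   F   F
  2   T   T   F   F   F   T   T   F   F   F   F   F   F   F
  3   T   T   F   F   F   T   T   T   T   F   F   F   T   T
  4   T   T   F   F   F   T   T   T   T   F   T   T   T   T
  5   T   T   F   F   F   T   T   T   T   T   T   T   T   T
  6   T   T   T   T   F   T   T   T   T   T   T   T   T   T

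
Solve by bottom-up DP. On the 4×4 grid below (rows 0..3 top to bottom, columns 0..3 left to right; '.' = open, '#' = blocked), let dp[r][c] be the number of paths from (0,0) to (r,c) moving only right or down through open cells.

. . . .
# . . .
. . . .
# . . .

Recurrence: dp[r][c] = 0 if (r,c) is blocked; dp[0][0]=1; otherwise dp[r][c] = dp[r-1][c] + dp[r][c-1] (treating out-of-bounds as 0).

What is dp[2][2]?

r\c   0   1   2   3
  0   1   1   1   1
  1   0   1   2   3
  2   0   1   3   6
  3   0   1   4  10

3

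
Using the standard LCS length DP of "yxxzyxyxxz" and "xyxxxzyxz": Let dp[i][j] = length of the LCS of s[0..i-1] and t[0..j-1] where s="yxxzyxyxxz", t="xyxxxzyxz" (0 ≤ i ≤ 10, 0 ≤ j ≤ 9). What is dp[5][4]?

3

   ''  x  y  x  x  x  z  y  x  z
''  0  0  0  0  0  0  0  0  0  0
 y  0  0  1  1  1  1  1  1  1  1
 x  0  1  1  2  2  2  2  2  2  2
 x  0  1  1  2  3  3  3  3  3  3
 z  0  1  1  2  3  3  4  4  4  4
 y  0  1  2  2  3  3  4  5  5  5
 x  0  1  2  3  3  4  4  5  6  6
 y  0  1  2  3  3  4  4  5  6  6
 x  0  1  2  3  4  4  4  5  6  6
 x  0  1  2  3  4  5  5  5  6  6
 z  0  1  2  3  4  5  6  6  6  7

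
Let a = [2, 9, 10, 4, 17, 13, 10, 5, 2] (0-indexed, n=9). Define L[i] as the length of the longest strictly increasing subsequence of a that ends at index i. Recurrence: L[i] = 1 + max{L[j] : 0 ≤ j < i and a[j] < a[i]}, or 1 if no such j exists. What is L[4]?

   i    0    1    2    3    4    5    6    7    8
a[i]    2    9   10    4   17   13   10    5    2
L[i]    1    2    3    2    4    4    3    3    1

4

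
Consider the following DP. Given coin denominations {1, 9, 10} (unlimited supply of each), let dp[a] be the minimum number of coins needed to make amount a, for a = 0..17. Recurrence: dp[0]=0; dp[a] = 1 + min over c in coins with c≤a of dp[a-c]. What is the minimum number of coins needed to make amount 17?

8

 a  0  1  2  3  4  5  6  7  8  9 10 11 12 13 14 15 16 17
dp  0  1  2  3  4  5  6  7  8  1  1  2  3  4  5  6  7  8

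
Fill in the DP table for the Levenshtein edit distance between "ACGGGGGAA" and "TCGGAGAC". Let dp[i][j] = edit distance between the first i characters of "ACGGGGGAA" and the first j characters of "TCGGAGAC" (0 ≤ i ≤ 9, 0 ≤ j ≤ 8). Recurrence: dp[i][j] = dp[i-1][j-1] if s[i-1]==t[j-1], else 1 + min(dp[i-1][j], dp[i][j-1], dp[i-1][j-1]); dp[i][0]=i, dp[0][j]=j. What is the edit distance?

4

   ''  T  C  G  G  A  G  A  C
''  0  1  2  3  4  5  6  7  8
 A  1  1  2  3  4  4  5  6  7
 C  2  2  1  2  3  4  5  6  6
 G  3  3  2  1  2  3  4  5  6
 G  4  4  3  2  1  2  3  4  5
 G  5  5  4  3  2  2  2  3  4
 G  6  6  5  4  3  3  2  3  4
 G  7  7  6  5  4  4  3  3  4
 A  8  8  7  6  5  4  4  3  4
 A  9  9  8  7  6  5  5  4  4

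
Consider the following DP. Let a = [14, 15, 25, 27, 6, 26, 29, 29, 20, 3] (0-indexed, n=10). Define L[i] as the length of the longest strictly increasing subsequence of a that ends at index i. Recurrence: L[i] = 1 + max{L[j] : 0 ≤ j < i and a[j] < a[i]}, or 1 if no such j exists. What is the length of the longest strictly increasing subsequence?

5

   i    0    1    2    3    4    5    6    7    8    9
a[i]   14   15   25   27    6   26   29   29   20    3
L[i]    1    2    3    4    1    4    5    5    3    1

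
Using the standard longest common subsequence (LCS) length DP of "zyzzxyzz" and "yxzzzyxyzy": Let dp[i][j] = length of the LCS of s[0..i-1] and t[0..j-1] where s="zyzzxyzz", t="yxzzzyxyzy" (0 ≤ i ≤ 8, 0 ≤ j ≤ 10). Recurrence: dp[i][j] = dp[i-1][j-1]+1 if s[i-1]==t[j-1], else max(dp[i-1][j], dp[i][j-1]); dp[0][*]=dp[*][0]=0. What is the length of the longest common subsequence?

6

   ''  y  x  z  z  z  y  x  y  z  y
''  0  0  0  0  0  0  0  0  0  0  0
 z  0  0  0  1  1  1  1  1  1  1  1
 y  0  1  1  1  1  1  2  2  2  2  2
 z  0  1  1  2  2  2  2  2  2  3  3
 z  0  1  1  2  3  3  3  3  3  3  3
 x  0  1  2  2  3  3  3  4  4  4  4
 y  0  1  2  2  3  3  4  4  5  5  5
 z  0  1  2  3  3  4  4  4  5  6  6
 z  0  1  2  3  4  4  4  4  5  6  6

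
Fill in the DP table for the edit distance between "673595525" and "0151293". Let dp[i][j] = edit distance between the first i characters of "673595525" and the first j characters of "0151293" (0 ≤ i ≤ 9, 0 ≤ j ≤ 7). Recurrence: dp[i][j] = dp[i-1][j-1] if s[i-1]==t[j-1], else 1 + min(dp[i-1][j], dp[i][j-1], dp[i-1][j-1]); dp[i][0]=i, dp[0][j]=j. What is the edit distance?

   ''  0  1  5  1  2  9  3
''  0  1  2  3  4  5  6  7
 6  1  1  2  3  4  5  6  7
 7  2  2  2  3  4  5  6  7
 3  3  3  3  3  4  5  6  6
 5  4  4  4  3  4  5  6  7
 9  5  5  5  4  4  5  5  6
 5  6  6  6  5  5  5  6  6
 5  7  7  7  6  6  6  6  7
 2  8  8  8  7  7  6  7  7
 5  9  9  9  8  8  7  7  8

8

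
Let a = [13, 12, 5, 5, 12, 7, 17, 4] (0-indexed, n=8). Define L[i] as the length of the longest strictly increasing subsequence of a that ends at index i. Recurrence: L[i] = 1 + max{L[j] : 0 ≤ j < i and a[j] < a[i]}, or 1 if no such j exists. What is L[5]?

2

   i    0    1    2    3    4    5    6    7
a[i]   13   12    5    5   12    7   17    4
L[i]    1    1    1    1    2    2    3    1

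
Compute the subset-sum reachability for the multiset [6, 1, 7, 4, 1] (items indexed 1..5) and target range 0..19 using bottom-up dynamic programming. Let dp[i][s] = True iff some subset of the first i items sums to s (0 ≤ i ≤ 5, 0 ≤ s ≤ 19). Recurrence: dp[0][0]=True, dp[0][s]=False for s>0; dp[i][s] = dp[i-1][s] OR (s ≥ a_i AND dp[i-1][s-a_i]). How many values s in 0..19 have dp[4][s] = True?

i\s   0   1   2   3   4   5   6   7   8   9  10  11  12  13  14  15  16  17  18  19
  0   T   F   F   F   F   F   F   F   F   F   F   F   F   F   F   F   F   F   F   F
  1   T   F   F   F   F   F   T   F   F   F   F   F   F   F   F   F   F   F   F   F
  2   T   T   F   F   F   F   T   T   F   F   F   F   F   F   F   F   F   F   F   F
  3   T   T   F   F   F   F   T   T   T   F   F   F   F   T   T   F   F   F   F   F
  4   T   T   F   F   T   T   T   T   T   F   T   T   T   T   T   F   F   T   T   F
  5   T   T   T   F   T   T   T   T   T   T   T   T   T   T   T   T   F   T   T   T

14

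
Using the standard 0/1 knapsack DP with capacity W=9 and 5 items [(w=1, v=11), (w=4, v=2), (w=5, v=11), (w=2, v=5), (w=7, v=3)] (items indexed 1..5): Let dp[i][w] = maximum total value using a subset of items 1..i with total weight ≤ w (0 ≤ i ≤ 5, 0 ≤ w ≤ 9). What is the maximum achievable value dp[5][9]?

i\w   0   1   2   3   4   5   6   7   8   9
  0   0   0   0   0   0   0   0   0   0   0
  1   0  11  11  11  11  11  11  11  11  11
  2   0  11  11  11  11  13  13  13  13  13
  3   0  11  11  11  11  13  22  22  22  22
  4   0  11  11  16  16  16  22  22  27  27
  5   0  11  11  16  16  16  22  22  27  27

27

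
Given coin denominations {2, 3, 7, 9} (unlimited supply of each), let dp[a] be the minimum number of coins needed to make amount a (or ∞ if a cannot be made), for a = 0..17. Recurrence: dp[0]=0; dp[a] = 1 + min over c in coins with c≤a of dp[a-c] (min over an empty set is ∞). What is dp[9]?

1

 a  0  1  2  3  4  5  6  7  8  9 10 11 12 13 14 15 16 17
dp  0  -  1  1  2  2  2  1  3  1  2  2  2  3  2  3  2  3
(- denotes ∞ / unreachable)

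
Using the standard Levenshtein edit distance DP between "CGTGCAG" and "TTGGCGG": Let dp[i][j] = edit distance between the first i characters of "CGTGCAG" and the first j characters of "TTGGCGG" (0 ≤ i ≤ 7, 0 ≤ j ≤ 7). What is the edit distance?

4

   ''  T  T  G  G  C  G  G
''  0  1  2  3  4  5  6  7
 C  1  1  2  3  4  4  5  6
 G  2  2  2  2  3  4  4  5
 T  3  2  2  3  3  4  5  5
 G  4  3  3  2  3  4  4  5
 C  5  4  4  3  3  3  4  5
 A  6  5  5  4  4  4  4  5
 G  7  6  6  5  4  5  4  4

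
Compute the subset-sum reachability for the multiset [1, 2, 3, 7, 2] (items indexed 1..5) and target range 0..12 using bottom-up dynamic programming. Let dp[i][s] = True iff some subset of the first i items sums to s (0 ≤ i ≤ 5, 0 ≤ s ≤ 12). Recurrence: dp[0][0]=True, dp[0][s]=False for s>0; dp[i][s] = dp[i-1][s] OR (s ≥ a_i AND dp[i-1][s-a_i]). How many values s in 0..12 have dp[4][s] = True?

i\s   0   1   2   3   4   5   6   7   8   9  10  11  12
  0   T   F   F   F   F   F   F   F   F   F   F   F   F
  1   T   T   F   F   F   F   F   F   F   F   F   F   F
  2   T   T   T   T   F   F   F   F   F   F   F   F   F
  3   T   T   T   T   T   T   T   F   F   F   F   F   F
  4   T   T   T   T   T   T   T   T   T   T   T   T   T
  5   T   T   T   T   T   T   T   T   T   T   T   T   T

13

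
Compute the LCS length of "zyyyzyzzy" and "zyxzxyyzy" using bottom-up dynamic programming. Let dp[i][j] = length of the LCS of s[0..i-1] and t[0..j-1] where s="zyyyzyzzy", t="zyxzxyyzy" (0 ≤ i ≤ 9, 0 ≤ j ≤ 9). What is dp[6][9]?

6

   ''  z  y  x  z  x  y  y  z  y
''  0  0  0  0  0  0  0  0  0  0
 z  0  1  1  1  1  1  1  1  1  1
 y  0  1  2  2  2  2  2  2  2  2
 y  0  1  2  2  2  2  3  3  3  3
 y  0  1  2  2  2  2  3  4  4  4
 z  0  1  2  2  3  3  3  4  5  5
 y  0  1  2  2  3  3  4  4  5  6
 z  0  1  2  2  3  3  4  4  5  6
 z  0  1  2  2  3  3  4  4  5  6
 y  0  1  2  2  3  3  4  5  5  6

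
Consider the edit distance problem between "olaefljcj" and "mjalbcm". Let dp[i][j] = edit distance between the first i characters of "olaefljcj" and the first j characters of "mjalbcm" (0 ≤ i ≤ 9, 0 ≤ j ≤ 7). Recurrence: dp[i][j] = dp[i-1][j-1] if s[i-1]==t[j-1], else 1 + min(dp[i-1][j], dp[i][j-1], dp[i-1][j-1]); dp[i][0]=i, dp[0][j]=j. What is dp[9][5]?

   ''  m  j  a  l  b  c  m
''  0  1  2  3  4  5  6  7
 o  1  1  2  3  4  5  6  7
 l  2  2  2  3  3  4  5  6
 a  3  3  3  2  3  4  5  6
 e  4  4  4  3  3  4  5  6
 f  5  5  5  4  4  4  5  6
 l  6  6  6  5  4  5  5  6
 j  7  7  6  6  5  5  6  6
 c  8  8  7  7  6  6  5  6
 j  9  9  8  8  7  7  6  6

7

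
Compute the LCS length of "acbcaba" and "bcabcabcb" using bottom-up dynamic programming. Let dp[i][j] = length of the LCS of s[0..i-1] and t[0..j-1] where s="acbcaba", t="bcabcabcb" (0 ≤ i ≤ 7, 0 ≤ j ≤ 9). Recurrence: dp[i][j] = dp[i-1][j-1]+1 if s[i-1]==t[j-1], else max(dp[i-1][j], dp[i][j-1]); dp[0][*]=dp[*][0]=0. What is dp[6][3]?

3

   ''  b  c  a  b  c  a  b  c  b
''  0  0  0  0  0  0  0  0  0  0
 a  0  0  0  1  1  1  1  1  1  1
 c  0  0  1  1  1  2  2  2  2  2
 b  0  1  1  1  2  2  2  3  3  3
 c  0  1  2  2  2  3  3  3  4  4
 a  0  1  2  3  3  3  4  4  4  4
 b  0  1  2  3  4  4  4  5  5  5
 a  0  1  2  3  4  4  5  5  5  5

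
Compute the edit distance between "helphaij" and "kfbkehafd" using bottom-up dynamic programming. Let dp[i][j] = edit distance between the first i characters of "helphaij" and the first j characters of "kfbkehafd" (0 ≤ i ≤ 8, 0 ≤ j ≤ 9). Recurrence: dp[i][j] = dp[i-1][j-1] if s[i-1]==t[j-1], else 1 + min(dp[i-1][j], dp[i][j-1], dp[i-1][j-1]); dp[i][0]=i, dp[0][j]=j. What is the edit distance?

   ''  k  f  b  k  e  h  a  f  d
''  0  1  2  3  4  5  6  7  8  9
 h  1  1  2  3  4  5  5  6  7  8
 e  2  2  2  3  4  4  5  6  7  8
 l  3  3  3  3  4  5  5  6  7  8
 p  4  4  4  4  4  5  6  6  7  8
 h  5  5  5  5  5  5  5  6  7  8
 a  6  6  6  6  6  6  6  5  6  7
 i  7  7  7  7  7  7  7  6  6  7
 j  8  8  8  8  8  8  8  7  7  7

7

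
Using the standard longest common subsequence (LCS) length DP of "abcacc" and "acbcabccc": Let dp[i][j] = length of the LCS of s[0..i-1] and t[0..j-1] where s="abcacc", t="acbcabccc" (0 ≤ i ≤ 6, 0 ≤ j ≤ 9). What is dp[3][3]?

   ''  a  c  b  c  a  b  c  c  c
''  0  0  0  0  0  0  0  0  0  0
 a  0  1  1  1  1  1  1  1  1  1
 b  0  1  1  2  2  2  2  2  2  2
 c  0  1  2  2  3  3  3  3  3  3
 a  0  1  2  2  3  4  4  4  4  4
 c  0  1  2  2  3  4  4  5  5  5
 c  0  1  2  2  3  4  4  5  6  6

2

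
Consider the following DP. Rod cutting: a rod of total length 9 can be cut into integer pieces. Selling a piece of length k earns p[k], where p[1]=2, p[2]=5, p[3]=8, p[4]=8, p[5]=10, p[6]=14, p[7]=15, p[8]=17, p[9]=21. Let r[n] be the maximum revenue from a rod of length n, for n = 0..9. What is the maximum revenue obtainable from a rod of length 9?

24

   n    0    1    2    3    4    5    6    7    8    9
r[n]    0    2    5    8   10   13   16   18   21   24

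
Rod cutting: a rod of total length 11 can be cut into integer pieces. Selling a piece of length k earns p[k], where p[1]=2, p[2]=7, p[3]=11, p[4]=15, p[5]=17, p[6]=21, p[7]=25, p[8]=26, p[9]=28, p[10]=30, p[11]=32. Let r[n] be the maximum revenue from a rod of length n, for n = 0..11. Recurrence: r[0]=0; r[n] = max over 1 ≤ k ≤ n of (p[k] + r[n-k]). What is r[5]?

   n    0    1    2    3    4    5    6    7    8    9   10   11
r[n]    0    2    7   11   15   18   22   26   30   33   37   41

18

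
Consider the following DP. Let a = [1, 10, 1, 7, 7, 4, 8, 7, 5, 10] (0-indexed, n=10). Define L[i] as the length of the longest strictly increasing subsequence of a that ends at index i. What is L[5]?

2

   i    0    1    2    3    4    5    6    7    8    9
a[i]    1   10    1    7    7    4    8    7    5   10
L[i]    1    2    1    2    2    2    3    3    3    4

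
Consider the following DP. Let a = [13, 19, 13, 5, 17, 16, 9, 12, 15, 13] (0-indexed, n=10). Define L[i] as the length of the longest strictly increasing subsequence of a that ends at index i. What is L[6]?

   i    0    1    2    3    4    5    6    7    8    9
a[i]   13   19   13    5   17   16    9   12   15   13
L[i]    1    2    1    1    2    2    2    3    4    4

2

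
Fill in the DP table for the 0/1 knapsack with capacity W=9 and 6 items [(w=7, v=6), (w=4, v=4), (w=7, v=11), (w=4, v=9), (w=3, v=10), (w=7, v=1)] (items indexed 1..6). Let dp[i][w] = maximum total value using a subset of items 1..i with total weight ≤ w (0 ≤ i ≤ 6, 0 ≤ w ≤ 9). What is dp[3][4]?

4

i\w   0   1   2   3   4   5   6   7   8   9
  0   0   0   0   0   0   0   0   0   0   0
  1   0   0   0   0   0   0   0   6   6   6
  2   0   0   0   0   4   4   4   6   6   6
  3   0   0   0   0   4   4   4  11  11  11
  4   0   0   0   0   9   9   9  11  13  13
  5   0   0   0  10  10  10  10  19  19  19
  6   0   0   0  10  10  10  10  19  19  19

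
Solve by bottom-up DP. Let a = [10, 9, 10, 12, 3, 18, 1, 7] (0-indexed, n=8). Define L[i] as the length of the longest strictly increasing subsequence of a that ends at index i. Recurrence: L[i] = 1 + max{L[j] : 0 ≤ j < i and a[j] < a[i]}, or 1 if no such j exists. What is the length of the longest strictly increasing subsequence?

4

   i    0    1    2    3    4    5    6    7
a[i]   10    9   10   12    3   18    1    7
L[i]    1    1    2    3    1    4    1    2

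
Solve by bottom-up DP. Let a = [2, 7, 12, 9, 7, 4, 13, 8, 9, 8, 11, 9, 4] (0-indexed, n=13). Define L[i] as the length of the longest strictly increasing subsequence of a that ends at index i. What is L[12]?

   i    0    1    2    3    4    5    6    7    8    9   10   11   12
a[i]    2    7   12    9    7    4   13    8    9    8   11    9    4
L[i]    1    2    3    3    2    2    4    3    4    3    5    4    2

2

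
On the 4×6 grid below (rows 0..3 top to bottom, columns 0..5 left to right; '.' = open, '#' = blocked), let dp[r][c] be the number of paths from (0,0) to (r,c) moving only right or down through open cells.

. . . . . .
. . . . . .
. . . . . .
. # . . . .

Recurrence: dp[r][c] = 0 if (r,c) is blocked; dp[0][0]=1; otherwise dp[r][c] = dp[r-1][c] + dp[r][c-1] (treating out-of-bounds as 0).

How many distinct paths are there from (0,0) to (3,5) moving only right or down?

52

r\c   0   1   2   3   4   5
  0   1   1   1   1   1   1
  1   1   2   3   4   5   6
  2   1   3   6  10  15  21
  3   1   0   6  16  31  52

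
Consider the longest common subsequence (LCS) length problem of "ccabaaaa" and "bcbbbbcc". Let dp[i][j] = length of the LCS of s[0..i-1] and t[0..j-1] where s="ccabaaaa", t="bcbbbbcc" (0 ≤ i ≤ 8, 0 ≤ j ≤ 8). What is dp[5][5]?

   ''  b  c  b  b  b  b  c  c
''  0  0  0  0  0  0  0  0  0
 c  0  0  1  1  1  1  1  1  1
 c  0  0  1  1  1  1  1  2  2
 a  0  0  1  1  1  1  1  2  2
 b  0  1  1  2  2  2  2  2  2
 a  0  1  1  2  2  2  2  2  2
 a  0  1  1  2  2  2  2  2  2
 a  0  1  1  2  2  2  2  2  2
 a  0  1  1  2  2  2  2  2  2

2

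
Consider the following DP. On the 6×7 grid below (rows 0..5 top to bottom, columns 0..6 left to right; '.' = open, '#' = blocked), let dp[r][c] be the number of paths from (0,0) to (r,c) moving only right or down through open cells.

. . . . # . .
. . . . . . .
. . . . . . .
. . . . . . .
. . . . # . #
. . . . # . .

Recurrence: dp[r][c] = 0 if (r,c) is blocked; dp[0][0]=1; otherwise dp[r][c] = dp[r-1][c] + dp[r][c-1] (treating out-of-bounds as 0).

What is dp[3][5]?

r\c   0   1   2   3   4   5   6
  0   1   1   1   1   0   0   0
  1   1   2   3   4   4   4   4
  2   1   3   6  10  14  18  22
  3   1   4  10  20  34  52  74
  4   1   5  15  35   0  52   0
  5   1   6  21  56   0  52  52

52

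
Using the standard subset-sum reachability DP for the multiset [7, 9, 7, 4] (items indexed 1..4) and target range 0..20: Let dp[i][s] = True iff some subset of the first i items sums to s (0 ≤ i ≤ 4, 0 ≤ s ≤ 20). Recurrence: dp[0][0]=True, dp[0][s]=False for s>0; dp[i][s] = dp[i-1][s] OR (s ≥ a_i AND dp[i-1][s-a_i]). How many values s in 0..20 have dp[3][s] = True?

5

i\s   0   1   2   3   4   5   6   7   8   9  10  11  12  13  14  15  16  17  18  19  20
  0   T   F   F   F   F   F   F   F   F   F   F   F   F   F   F   F   F   F   F   F   F
  1   T   F   F   F   F   F   F   T   F   F   F   F   F   F   F   F   F   F   F   F   F
  2   T   F   F   F   F   F   F   T   F   T   F   F   F   F   F   F   T   F   F   F   F
  3   T   F   F   F   F   F   F   T   F   T   F   F   F   F   T   F   T   F   F   F   F
  4   T   F   F   F   T   F   F   T   F   T   F   T   F   T   T   F   T   F   T   F   T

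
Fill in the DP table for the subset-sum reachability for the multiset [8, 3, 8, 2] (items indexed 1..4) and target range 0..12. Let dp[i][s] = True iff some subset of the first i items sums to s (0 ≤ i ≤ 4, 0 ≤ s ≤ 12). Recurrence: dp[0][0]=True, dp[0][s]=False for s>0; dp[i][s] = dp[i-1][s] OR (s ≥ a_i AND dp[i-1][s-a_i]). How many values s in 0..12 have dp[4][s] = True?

7

i\s   0   1   2   3   4   5   6   7   8   9  10  11  12
  0   T   F   F   F   F   F   F   F   F   F   F   F   F
  1   T   F   F   F   F   F   F   F   T   F   F   F   F
  2   T   F   F   T   F   F   F   F   T   F   F   T   F
  3   T   F   F   T   F   F   F   F   T   F   F   T   F
  4   T   F   T   T   F   T   F   F   T   F   T   T   F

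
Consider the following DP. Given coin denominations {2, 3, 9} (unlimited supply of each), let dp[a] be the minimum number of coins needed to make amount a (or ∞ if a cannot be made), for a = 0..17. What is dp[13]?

3

 a  0  1  2  3  4  5  6  7  8  9 10 11 12 13 14 15 16 17
dp  0  -  1  1  2  2  2  3  3  1  4  2  2  3  3  3  4  4
(- denotes ∞ / unreachable)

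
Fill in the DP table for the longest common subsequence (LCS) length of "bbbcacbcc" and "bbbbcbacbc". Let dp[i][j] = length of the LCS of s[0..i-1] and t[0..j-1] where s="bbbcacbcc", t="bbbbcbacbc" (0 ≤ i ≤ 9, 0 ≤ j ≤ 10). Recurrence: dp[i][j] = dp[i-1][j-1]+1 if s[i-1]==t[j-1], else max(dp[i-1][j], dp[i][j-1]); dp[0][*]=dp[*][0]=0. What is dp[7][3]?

3

   ''  b  b  b  b  c  b  a  c  b  c
''  0  0  0  0  0  0  0  0  0  0  0
 b  0  1  1  1  1  1  1  1  1  1  1
 b  0  1  2  2  2  2  2  2  2  2  2
 b  0  1  2  3  3  3  3  3  3  3  3
 c  0  1  2  3  3  4  4  4  4  4  4
 a  0  1  2  3  3  4  4  5  5  5  5
 c  0  1  2  3  3  4  4  5  6  6  6
 b  0  1  2  3  4  4  5  5  6  7  7
 c  0  1  2  3  4  5  5  5  6  7  8
 c  0  1  2  3  4  5  5  5  6  7  8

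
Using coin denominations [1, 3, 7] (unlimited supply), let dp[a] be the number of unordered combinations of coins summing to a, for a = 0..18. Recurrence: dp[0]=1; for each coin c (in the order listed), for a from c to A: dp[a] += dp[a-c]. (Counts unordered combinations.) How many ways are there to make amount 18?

after  coin     0     1     2     3     4     5     6     7     8     9    10    11    12    13    14    15    16    17    18
          1     1     1     1     1     1     1     1     1     1     1     1     1     1     1     1     1     1     1     1
          3     1     1     1     2     2     2     3     3     3     4     4     4     5     5     5     6     6     6     7
          7     1     1     1     2     2     2     3     4     4     5     6     6     7     8     9    10    11    12    13

13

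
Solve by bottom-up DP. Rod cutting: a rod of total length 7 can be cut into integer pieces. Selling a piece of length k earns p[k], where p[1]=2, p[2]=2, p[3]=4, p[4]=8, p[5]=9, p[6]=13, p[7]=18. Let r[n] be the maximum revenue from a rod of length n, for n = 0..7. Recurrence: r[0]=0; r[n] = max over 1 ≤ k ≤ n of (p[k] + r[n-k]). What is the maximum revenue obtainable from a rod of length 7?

18

   n    0    1    2    3    4    5    6    7
r[n]    0    2    4    6    8   10   13   18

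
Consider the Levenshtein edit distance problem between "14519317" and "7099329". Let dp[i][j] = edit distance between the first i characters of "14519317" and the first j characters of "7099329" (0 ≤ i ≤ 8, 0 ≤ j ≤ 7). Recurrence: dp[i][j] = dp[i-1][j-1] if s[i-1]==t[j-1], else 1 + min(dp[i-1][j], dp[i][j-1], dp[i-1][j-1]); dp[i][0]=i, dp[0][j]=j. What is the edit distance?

   ''  7  0  9  9  3  2  9
''  0  1  2  3  4  5  6  7
 1  1  1  2  3  4  5  6  7
 4  2  2  2  3  4  5  6  7
 5  3  3  3  3  4  5  6  7
 1  4  4  4  4  4  5  6  7
 9  5  5  5  4  4  5  6  6
 3  6  6  6  5  5  4  5  6
 1  7  7  7  6  6  5  5  6
 7  8  7  8  7  7  6  6  6

6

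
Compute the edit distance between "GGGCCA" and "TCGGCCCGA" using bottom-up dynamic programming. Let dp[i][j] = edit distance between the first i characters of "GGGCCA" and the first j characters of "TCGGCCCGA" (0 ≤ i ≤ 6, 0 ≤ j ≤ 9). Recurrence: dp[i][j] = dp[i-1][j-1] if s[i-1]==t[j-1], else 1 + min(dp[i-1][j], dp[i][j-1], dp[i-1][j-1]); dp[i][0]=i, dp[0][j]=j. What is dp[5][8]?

   ''  T  C  G  G  C  C  C  G  A
''  0  1  2  3  4  5  6  7  8  9
 G  1  1  2  2  3  4  5  6  7  8
 G  2  2  2  2  2  3  4  5  6  7
 G  3  3  3  2  2  3  4  5  5  6
 C  4  4  3  3  3  2  3  4  5  6
 C  5  5  4  4  4  3  2  3  4  5
 A  6  6  5  5  5  4  3  3  4  4

4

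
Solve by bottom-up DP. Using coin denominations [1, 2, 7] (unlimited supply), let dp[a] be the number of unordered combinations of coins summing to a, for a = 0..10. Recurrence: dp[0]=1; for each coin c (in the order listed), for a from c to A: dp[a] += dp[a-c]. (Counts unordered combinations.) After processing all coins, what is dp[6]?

after  coin     0     1     2     3     4     5     6     7     8     9    10
          1     1     1     1     1     1     1     1     1     1     1     1
          2     1     1     2     2     3     3     4     4     5     5     6
          7     1     1     2     2     3     3     4     5     6     7     8

4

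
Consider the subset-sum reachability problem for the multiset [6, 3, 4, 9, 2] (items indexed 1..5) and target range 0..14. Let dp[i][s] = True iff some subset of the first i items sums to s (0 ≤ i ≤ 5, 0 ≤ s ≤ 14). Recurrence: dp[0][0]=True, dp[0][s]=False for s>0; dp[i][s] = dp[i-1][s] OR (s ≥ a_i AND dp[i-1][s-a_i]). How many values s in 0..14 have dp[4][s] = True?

i\s   0   1   2   3   4   5   6   7   8   9  10  11  12  13  14
  0   T   F   F   F   F   F   F   F   F   F   F   F   F   F   F
  1   T   F   F   F   F   F   T   F   F   F   F   F   F   F   F
  2   T   F   F   T   F   F   T   F   F   T   F   F   F   F   F
  3   T   F   F   T   T   F   T   T   F   T   T   F   F   T   F
  4   T   F   F   T   T   F   T   T   F   T   T   F   T   T   F
  5   T   F   T   T   T   T   T   T   T   T   T   T   T   T   T

9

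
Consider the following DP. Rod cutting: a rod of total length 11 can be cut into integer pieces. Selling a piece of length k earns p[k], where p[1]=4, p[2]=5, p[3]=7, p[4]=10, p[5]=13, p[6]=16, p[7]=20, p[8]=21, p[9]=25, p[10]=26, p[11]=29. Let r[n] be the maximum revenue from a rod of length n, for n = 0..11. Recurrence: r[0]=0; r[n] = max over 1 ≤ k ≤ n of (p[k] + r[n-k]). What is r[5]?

20

   n    0    1    2    3    4    5    6    7    8    9   10   11
r[n]    0    4    8   12   16   20   24   28   32   36   40   44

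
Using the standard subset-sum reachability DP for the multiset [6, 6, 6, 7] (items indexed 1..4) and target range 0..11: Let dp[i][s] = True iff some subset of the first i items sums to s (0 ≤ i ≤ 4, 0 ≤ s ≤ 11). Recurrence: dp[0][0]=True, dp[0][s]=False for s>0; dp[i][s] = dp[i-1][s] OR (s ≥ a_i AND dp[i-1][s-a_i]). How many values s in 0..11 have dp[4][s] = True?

3

i\s   0   1   2   3   4   5   6   7   8   9  10  11
  0   T   F   F   F   F   F   F   F   F   F   F   F
  1   T   F   F   F   F   F   T   F   F   F   F   F
  2   T   F   F   F   F   F   T   F   F   F   F   F
  3   T   F   F   F   F   F   T   F   F   F   F   F
  4   T   F   F   F   F   F   T   T   F   F   F   F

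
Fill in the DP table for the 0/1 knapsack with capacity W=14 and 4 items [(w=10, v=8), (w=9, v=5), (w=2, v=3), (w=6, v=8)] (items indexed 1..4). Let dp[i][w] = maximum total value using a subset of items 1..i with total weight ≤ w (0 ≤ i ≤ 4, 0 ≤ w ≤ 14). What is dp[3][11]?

8

i\w   0   1   2   3   4   5   6   7   8   9  10  11  12  13  14
  0   0   0   0   0   0   0   0   0   0   0   0   0   0   0   0
  1   0   0   0   0   0   0   0   0   0   0   8   8   8   8   8
  2   0   0   0   0   0   0   0   0   0   5   8   8   8   8   8
  3   0   0   3   3   3   3   3   3   3   5   8   8  11  11  11
  4   0   0   3   3   3   3   8   8  11  11  11  11  11  11  11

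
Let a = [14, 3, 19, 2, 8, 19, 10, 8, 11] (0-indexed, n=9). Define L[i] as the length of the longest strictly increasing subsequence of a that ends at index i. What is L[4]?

2

   i    0    1    2    3    4    5    6    7    8
a[i]   14    3   19    2    8   19   10    8   11
L[i]    1    1    2    1    2    3    3    2    4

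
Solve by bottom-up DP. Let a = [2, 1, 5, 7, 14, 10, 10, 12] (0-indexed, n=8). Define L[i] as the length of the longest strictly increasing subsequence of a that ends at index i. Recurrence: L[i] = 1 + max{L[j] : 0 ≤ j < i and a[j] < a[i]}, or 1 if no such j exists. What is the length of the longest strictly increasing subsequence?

5

   i    0    1    2    3    4    5    6    7
a[i]    2    1    5    7   14   10   10   12
L[i]    1    1    2    3    4    4    4    5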